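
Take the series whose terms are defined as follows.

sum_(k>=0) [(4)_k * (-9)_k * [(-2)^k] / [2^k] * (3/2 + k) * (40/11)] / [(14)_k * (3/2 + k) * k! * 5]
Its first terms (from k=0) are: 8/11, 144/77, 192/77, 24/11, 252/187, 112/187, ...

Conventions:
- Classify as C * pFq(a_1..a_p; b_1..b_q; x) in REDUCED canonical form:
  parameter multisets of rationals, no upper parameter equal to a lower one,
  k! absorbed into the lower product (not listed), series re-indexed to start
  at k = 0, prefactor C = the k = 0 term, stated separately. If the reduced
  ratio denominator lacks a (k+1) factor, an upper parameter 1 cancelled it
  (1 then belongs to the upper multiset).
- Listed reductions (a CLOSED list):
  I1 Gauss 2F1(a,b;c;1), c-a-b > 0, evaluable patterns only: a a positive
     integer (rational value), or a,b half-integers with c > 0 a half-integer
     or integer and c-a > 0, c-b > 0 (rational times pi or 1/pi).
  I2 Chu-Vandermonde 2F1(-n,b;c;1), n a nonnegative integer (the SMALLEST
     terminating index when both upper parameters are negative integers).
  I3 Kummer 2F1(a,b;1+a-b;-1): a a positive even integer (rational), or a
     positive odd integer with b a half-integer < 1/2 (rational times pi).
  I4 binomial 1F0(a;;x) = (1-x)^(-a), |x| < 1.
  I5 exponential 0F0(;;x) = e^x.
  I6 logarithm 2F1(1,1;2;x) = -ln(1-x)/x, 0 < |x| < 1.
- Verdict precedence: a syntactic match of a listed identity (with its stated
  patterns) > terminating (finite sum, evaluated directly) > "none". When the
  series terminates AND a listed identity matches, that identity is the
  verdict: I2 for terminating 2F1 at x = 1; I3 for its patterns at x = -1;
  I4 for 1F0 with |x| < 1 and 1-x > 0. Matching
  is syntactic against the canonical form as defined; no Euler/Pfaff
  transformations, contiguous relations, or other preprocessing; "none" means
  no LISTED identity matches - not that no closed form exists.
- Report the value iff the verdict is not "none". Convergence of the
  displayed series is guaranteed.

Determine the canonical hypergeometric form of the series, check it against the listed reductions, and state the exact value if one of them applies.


At argument -1: a 2F1 with upper {-9, 4}, lower {14}, scaled by C = 8/11. Verdict: Kummer's theorem (I3) matches (x = -1; c = 14 equals 1+a-b for upper {-9, 4}: listed pattern). Its exact value is 104/11.

Key observation: t_0 being 8/11, the two k-th powers (C = 8/11) combine into one argument.
Term ratio: r(k) = (-1) * (k-9) (k+4) / [(k+14) (k+1)] ; factor over Q: parameters, x = (-1), and C = 8/11.


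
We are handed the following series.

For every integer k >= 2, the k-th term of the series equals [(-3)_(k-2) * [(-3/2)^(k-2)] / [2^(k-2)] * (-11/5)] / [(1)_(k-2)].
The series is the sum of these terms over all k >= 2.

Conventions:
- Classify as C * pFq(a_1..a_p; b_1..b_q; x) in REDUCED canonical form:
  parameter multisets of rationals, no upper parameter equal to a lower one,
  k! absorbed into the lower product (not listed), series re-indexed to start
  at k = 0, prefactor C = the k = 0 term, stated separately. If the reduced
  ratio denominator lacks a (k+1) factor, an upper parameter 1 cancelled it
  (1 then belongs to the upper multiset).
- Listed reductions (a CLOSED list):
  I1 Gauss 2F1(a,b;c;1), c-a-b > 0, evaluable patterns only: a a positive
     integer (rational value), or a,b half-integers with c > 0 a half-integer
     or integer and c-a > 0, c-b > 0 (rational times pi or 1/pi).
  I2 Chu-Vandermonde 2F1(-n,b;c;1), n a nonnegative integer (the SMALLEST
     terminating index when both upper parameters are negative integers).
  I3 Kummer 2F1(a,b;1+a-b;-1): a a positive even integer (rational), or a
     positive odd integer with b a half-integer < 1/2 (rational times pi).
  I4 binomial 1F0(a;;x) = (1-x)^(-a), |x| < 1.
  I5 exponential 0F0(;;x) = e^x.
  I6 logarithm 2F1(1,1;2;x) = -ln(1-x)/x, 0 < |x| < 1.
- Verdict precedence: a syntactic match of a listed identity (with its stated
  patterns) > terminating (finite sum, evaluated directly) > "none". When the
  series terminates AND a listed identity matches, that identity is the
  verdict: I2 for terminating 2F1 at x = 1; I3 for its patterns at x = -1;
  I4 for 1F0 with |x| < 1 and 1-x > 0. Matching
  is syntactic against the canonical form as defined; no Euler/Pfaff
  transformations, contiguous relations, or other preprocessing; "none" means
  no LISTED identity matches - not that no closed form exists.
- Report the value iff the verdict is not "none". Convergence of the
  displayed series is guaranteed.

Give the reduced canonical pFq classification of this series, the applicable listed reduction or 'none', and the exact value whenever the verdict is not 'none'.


Canonical form: C = -11/5 times 1F0 with upper {-3}, lower {-}, x = -3/4. Verdict: the I4 binomial reduction matches (the 1F0 binomial series: exponent 3, x = -3/4). Exact value: -3773/320.

Key step: t_0 being -11/5, the two k-th powers (prefactor -11/5) combine into one argument.
Consecutive-term ratio: r(k) = (-3/4) * (k-3) / [(k+1)] - rational in k, leading ratio (-3/4); with t_0 = -11/5, classification follows.


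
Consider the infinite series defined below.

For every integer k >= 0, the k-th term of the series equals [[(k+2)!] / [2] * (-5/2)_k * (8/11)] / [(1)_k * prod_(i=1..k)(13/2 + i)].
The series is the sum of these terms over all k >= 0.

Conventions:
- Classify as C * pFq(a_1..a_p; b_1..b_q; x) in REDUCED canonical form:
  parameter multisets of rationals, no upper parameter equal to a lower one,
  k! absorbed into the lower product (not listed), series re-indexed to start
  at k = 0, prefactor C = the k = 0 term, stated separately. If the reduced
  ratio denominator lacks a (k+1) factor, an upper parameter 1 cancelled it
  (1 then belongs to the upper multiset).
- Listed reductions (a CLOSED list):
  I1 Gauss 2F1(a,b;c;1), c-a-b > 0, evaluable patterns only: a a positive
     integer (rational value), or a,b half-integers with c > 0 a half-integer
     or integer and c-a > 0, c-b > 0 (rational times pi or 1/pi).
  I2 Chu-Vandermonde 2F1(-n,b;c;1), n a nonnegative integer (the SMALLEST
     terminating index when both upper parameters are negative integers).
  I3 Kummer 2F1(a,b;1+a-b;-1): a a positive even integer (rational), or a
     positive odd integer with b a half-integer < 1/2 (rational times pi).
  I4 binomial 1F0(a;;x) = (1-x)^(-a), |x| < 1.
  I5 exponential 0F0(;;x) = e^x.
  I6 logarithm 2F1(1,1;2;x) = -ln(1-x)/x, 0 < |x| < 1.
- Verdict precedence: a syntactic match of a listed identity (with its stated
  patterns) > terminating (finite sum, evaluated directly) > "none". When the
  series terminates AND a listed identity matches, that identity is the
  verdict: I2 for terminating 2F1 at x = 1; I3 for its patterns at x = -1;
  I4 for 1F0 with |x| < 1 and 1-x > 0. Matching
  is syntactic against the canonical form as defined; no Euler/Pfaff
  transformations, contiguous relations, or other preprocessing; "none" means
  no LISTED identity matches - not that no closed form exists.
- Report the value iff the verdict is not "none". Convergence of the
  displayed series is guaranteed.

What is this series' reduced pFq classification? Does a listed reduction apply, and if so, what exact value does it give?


Classification (C = 8/11): 2F1 with upper {-5/2, 3}, lower {15/2}, argument x = 1. Verdict: Gauss's theorem (I1) fires (x = 1: the Gamma ratio telescopes since c-a-b = 7 > 0 and a = 3 in Z>0). Its exact value is 13/56.

Key step: from the first term 8/11: the factorial ratio (C = 8/11) (k+a-1)!/(a-1)! is a rising factorial (a)_k.
Ratio: r(k) = 1 * (k-5/2) (k+3) / [(k+15/2) (k+1)] - poly over poly, x = 1 from leading terms; C = 8/11 at k = 0.


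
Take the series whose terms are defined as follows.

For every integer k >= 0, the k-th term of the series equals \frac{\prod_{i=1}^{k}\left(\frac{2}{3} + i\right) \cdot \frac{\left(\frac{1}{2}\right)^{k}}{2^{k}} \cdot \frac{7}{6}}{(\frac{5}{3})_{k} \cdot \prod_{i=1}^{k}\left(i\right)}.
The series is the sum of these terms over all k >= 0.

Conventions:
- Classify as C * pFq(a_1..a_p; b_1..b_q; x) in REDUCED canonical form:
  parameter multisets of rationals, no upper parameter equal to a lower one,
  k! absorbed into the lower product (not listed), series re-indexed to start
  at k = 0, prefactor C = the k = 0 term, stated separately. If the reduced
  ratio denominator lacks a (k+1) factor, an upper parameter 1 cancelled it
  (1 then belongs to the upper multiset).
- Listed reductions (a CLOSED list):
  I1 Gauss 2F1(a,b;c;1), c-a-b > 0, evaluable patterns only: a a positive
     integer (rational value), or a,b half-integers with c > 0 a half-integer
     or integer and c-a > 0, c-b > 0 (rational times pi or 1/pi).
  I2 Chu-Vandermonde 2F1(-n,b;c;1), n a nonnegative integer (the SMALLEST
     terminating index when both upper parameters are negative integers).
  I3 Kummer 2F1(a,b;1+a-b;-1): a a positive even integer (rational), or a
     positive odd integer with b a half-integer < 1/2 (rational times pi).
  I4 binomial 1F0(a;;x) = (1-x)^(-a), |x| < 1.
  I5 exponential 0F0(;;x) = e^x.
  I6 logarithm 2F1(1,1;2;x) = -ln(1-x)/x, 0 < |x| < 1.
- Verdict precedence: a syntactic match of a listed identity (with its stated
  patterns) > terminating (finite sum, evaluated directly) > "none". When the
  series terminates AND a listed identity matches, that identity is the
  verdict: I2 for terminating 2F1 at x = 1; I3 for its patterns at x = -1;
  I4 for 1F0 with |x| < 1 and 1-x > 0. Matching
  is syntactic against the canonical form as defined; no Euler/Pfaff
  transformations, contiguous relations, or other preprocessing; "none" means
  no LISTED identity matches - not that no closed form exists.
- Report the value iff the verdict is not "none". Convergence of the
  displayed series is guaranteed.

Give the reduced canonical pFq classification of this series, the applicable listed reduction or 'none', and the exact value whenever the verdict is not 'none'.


The tell: t_0 = \frac{7}{6} here, and the parameter 5/3 appears in both the upper and lower lists and cancels.
Step ratio: r(k) = \frac{1}{4} * 1 / [(k+1)] - rational in k, leading ratio \frac{1}{4}; with t_0 = \frac{7}{6}, classification follows.

This is \frac{7}{6} * 0F0(-; -; \frac{1}{4}) in reduced canonical form. Verdict (x = \frac{1}{4}): exponential (I5) applies (the 0F0 exponential series at x = \frac{1}{4}). Exact value: \frac{7}{6} \cdot e^{\frac{1}{4}}.


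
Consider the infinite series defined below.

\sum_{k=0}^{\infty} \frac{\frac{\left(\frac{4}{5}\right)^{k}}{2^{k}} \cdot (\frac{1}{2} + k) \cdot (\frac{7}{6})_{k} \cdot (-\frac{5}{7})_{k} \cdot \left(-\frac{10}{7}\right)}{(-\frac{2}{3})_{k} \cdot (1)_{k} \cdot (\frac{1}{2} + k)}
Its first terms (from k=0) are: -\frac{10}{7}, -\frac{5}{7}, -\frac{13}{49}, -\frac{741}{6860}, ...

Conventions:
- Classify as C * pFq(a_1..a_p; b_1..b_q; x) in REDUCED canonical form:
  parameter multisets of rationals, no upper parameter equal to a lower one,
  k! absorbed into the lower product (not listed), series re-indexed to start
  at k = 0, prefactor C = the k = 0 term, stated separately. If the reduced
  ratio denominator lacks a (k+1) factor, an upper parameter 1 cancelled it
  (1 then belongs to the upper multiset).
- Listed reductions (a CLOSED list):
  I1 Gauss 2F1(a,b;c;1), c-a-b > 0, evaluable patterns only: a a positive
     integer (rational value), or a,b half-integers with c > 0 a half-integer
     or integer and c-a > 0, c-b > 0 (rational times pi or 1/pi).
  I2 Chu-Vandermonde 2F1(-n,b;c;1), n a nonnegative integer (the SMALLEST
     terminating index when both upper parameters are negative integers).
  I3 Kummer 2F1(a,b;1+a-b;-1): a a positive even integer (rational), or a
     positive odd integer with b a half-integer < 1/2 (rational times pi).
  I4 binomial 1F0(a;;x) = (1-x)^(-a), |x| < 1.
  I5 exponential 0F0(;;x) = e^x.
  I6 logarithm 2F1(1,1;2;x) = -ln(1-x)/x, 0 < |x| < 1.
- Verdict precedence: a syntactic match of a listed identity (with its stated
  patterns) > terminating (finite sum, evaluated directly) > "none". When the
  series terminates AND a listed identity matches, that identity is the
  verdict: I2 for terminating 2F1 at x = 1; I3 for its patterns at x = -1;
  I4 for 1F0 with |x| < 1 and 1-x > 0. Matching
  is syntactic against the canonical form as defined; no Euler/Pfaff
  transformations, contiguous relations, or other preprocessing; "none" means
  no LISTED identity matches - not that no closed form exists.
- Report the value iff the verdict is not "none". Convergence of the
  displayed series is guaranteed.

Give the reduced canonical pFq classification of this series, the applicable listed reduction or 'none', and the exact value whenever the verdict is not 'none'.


The series (x = \frac{2}{5}) is 2F1: upper {-\frac{5}{7}, \frac{7}{6}}, lower {-\frac{2}{3}}, prefactor -\frac{10}{7}. Verdict: none (x = \frac{2}{5}): each listed identity misses the multisets {-\frac{5}{7}, \frac{7}{6}} ; {-\frac{2}{3}}.

Key step: t_0 = -\frac{10}{7} here, and the two k-th powers (C = -10/7) combine into one argument.
Ratio: r(k) = \frac{2}{5} * (k-\frac{5}{7}) (k+\frac{7}{6}) / [(k-\frac{2}{3}) (k+1)] - poly over poly, x = \frac{2}{5} from leading terms; C = -\frac{10}{7} at k = 0.


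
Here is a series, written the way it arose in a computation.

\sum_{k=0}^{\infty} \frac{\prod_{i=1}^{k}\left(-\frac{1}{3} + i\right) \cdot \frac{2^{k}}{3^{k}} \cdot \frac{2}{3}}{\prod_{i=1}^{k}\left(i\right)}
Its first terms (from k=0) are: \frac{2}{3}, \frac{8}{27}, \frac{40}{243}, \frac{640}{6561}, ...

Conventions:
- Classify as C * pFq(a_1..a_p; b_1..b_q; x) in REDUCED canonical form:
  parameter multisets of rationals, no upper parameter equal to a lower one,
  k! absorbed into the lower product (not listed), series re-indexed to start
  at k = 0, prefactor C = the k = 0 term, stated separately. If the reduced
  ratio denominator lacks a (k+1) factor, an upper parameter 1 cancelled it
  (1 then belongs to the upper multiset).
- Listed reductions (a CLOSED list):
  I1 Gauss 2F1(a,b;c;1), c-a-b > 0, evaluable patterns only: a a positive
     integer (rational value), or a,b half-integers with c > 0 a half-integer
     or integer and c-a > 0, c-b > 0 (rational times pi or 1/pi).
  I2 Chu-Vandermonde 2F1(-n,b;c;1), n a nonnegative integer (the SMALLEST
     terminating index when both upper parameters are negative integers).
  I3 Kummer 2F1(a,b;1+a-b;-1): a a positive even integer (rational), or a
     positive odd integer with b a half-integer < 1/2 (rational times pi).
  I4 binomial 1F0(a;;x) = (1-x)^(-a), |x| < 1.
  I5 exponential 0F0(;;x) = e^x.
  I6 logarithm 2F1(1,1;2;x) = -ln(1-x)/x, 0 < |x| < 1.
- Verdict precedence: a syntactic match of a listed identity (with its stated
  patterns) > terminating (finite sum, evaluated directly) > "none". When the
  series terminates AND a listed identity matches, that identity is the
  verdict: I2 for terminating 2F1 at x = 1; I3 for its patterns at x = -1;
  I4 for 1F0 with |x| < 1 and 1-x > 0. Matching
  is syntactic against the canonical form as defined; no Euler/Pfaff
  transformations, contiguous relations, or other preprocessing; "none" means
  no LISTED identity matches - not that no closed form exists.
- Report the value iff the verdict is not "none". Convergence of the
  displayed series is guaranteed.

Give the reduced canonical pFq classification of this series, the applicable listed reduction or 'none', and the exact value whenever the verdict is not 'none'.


Prefactor \frac{2}{3}, argument \frac{2}{3}: 1F0 with upper {\frac{2}{3}} over lower {-}. Verdict: the I4 binomial reduction fires (the 1F0 binomial series: exponent -2/3, x = \frac{2}{3}). Exact value: \frac{2}{3} \cdot \left(\frac{1}{3}\right)^{-\frac{2}{3}}.

Structural cue: from the first term \frac{2}{3}: the running product (C = 2/3) telescopes to a rising factorial.
Ratio: r(k) = \frac{2}{3} * (k+\frac{2}{3}) / [(k+1)] - rational; roots negated = parameters, x = \frac{2}{3}, C = \frac{2}{3}.


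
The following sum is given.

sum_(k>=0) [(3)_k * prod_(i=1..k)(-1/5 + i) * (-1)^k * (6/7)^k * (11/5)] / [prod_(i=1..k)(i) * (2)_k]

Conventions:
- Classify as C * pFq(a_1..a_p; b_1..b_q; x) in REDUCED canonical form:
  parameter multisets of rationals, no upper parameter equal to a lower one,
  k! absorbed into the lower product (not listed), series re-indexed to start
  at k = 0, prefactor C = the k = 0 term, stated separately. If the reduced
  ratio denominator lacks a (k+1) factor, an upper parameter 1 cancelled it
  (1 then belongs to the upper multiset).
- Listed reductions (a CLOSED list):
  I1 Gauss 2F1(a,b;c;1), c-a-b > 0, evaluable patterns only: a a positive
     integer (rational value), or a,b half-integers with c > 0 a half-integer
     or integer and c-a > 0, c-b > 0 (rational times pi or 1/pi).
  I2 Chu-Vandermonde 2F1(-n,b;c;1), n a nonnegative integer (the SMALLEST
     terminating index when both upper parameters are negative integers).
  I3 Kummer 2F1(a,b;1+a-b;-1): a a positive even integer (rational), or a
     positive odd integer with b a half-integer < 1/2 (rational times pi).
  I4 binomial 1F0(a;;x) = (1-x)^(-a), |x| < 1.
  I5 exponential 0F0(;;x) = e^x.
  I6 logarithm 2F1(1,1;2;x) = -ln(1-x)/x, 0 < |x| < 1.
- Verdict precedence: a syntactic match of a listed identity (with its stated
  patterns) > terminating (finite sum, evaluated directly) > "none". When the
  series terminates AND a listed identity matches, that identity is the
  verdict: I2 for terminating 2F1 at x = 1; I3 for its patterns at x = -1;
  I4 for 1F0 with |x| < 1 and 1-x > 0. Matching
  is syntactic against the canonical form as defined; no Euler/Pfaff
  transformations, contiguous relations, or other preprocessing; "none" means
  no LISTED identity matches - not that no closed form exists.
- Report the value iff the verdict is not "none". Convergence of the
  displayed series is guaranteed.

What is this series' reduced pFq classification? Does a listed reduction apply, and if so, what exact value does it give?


Structural cue: x = (-6/7) and the (-1)^k factor (C = 11/5) folds into the argument's sign.
Ratio: r(k) = (-6/7) * (k+4/5) (k+3) / [(k+2) (k+1)] ; factor over Q: parameters, x = (-6/7), and C = 11/5.

At argument -6/7: a 2F1 with upper {4/5, 3}, lower {2}, scaled by C = 11/5. Verdict: none - at argument -6/7 the multisets {4/5, 3} ; {2} match no listed identity.


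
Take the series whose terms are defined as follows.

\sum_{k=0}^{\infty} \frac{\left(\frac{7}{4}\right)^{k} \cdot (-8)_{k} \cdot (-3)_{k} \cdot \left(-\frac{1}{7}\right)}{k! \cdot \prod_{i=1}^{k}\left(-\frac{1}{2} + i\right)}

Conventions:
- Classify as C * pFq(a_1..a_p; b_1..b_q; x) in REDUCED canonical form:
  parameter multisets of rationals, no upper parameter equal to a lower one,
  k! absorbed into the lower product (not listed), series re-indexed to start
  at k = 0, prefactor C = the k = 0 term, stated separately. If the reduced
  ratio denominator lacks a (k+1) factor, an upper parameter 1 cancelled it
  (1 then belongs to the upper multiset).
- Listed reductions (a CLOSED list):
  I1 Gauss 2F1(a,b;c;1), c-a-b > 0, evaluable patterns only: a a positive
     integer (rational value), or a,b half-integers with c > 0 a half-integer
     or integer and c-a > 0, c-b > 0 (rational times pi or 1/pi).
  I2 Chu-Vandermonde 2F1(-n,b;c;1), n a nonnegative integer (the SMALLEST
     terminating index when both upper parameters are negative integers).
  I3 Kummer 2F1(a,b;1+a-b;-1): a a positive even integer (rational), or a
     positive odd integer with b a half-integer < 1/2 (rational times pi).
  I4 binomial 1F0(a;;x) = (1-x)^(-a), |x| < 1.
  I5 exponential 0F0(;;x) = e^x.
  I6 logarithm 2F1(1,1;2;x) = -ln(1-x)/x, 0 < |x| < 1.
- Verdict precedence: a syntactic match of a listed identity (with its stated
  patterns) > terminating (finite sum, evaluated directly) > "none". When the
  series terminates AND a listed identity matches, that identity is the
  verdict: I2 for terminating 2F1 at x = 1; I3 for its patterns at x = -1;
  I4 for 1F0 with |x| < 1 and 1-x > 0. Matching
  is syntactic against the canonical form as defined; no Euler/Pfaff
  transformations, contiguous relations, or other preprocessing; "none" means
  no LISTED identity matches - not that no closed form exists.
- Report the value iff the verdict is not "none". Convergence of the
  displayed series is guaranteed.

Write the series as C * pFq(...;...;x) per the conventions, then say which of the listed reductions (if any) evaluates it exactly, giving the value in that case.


First insight: with t_0 = -\frac{1}{7}, the lower running product (prefactor -1/7) is a rising factorial.
Adjacent-term ratio: r(k) = \frac{7}{4} * (k-8) (k-3) / [(k+\frac{1}{2}) (k+1)] - rational; roots negated = parameters, x = \frac{7}{4}, C = -\frac{1}{7}.

Prefactor -\frac{1}{7}, argument \frac{7}{4}: 2F1 with upper {-8, -3} over lower {\frac{1}{2}}. Verdict: terminating - no listed pattern fits, but -3 in the upper list cuts the series at k = 3; direct evaluation. Value: -\frac{8657}{35}.


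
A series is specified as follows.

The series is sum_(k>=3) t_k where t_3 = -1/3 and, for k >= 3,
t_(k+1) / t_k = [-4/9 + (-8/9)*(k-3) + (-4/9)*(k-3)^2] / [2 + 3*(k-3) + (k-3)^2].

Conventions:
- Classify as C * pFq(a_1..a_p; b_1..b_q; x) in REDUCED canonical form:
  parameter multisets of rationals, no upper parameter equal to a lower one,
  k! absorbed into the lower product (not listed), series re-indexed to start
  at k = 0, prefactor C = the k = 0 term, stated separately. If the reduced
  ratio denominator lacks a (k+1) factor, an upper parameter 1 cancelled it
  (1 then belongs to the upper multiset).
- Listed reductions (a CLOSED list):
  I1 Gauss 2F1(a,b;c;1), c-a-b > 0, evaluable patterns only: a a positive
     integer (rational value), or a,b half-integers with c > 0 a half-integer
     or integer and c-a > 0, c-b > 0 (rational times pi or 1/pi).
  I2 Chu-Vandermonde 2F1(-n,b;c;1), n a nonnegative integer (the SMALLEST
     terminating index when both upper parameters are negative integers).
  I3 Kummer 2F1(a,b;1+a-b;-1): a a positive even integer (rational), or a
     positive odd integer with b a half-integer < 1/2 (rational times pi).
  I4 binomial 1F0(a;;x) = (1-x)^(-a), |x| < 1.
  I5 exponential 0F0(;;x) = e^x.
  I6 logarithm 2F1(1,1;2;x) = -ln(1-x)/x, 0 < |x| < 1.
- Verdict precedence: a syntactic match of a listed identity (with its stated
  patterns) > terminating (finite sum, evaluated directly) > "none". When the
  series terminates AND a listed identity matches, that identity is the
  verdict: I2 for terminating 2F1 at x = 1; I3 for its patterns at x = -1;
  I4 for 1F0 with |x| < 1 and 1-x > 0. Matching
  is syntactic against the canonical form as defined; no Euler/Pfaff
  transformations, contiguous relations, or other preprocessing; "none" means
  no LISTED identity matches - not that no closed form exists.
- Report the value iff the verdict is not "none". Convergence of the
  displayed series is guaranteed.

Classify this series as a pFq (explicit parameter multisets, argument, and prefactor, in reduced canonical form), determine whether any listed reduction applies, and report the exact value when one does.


Reduced: x = -4/9, 2F1, upper = {1, 1}, lower = {2}, C = -1/3. Verdict: the logarithmic series (I6) matches (the logarithm: parameters (1,1;2), x = -4/9). Value: (-3/4) * ln(13/9).

The tell: t_0 being -1/3, the expanded ratio factors over Q; C = -1/3, roots give parameters.
Step ratio: r(k) = (-4/9) * (k+1) (k+1) / [(k+2) (k+1)] - rational in k, leading ratio (-4/9); with t_0 = -1/3, classification follows.


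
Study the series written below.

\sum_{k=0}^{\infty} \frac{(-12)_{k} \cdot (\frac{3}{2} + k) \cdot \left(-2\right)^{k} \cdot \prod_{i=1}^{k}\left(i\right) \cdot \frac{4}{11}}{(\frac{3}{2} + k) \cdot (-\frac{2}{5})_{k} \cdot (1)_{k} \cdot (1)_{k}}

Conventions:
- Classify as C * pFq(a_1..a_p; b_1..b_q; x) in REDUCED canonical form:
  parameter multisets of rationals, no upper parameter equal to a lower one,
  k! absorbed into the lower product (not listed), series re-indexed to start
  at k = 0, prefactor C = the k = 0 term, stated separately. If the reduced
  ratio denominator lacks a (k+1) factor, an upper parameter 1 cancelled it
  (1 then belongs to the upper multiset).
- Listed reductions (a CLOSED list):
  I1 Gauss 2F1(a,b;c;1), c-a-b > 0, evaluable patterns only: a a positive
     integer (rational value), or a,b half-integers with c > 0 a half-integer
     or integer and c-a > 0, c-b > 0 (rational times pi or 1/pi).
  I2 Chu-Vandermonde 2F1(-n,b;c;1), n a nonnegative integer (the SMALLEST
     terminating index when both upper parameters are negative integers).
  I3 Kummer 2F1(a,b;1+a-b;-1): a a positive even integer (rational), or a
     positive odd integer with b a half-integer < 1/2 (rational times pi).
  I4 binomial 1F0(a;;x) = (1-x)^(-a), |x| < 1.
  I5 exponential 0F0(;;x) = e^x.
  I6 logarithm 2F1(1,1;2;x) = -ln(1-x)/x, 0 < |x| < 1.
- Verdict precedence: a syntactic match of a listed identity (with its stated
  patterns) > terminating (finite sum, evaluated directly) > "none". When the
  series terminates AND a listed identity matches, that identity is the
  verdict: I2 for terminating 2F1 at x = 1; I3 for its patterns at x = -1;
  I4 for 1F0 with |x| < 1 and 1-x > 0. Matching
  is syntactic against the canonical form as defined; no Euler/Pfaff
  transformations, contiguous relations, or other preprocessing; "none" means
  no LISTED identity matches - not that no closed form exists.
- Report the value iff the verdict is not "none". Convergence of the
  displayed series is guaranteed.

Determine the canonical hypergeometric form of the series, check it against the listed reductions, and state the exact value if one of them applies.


Reduced: x = -2, 1F1, upper = {-12}, lower = {-\frac{2}{5}}, C = \frac{4}{11}. Verdict: terminating - upper -12 stops the sum at k = 12; the 13 terms are added exactly. Value: -\frac{24836908196857804}{2664764281179}.

Key observation: x = -2 and (1)_k (C = 4/11) is k! itself.
Step ratio: r(k) = -2 * (k-12) / [(k-\frac{2}{5}) (k+1)] - poly over poly, x = -2 from leading terms; C = \frac{4}{11} at k = 0.


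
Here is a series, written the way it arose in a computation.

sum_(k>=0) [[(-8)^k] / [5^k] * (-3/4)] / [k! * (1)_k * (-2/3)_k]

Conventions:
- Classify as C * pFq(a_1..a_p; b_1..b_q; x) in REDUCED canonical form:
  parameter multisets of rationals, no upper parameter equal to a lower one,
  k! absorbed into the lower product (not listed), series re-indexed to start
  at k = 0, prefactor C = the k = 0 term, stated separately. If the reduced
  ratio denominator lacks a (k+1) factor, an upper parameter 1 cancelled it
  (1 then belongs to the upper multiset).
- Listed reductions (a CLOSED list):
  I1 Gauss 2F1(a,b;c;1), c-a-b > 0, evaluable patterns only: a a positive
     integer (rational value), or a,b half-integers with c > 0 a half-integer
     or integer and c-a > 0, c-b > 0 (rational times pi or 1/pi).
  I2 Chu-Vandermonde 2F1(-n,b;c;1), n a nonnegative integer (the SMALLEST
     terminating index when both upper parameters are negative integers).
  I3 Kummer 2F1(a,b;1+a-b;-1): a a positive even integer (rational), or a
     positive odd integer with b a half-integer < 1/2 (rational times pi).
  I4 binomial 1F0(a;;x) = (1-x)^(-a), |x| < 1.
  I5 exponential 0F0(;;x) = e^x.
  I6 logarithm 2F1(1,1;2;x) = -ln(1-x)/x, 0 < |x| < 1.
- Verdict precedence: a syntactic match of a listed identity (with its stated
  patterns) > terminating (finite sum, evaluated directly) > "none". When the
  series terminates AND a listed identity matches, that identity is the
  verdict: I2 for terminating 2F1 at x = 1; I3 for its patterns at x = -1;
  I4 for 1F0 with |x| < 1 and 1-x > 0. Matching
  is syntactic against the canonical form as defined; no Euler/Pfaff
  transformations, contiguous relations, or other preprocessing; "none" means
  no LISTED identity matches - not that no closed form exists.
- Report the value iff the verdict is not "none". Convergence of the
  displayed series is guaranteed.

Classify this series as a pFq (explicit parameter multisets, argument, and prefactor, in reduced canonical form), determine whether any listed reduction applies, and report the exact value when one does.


Reduced: x = -8/5, 0F2, upper = {-}, lower = {-2/3, 1}, C = -3/4. Verdict: none. A 0F2 with upper {-} fits none of I1-I6 at x = -8/5; the sum runs forever.

The tell: t_0 being -3/4, the two geometric factors (prefactor -3/4) combine into one argument.
Step ratio: r(k) = (-8/5) * 1 / [(k-2/3) (k+1) (k+1)] - rational in k. x = (-8/5); t_0 = -3/4; negate the roots.


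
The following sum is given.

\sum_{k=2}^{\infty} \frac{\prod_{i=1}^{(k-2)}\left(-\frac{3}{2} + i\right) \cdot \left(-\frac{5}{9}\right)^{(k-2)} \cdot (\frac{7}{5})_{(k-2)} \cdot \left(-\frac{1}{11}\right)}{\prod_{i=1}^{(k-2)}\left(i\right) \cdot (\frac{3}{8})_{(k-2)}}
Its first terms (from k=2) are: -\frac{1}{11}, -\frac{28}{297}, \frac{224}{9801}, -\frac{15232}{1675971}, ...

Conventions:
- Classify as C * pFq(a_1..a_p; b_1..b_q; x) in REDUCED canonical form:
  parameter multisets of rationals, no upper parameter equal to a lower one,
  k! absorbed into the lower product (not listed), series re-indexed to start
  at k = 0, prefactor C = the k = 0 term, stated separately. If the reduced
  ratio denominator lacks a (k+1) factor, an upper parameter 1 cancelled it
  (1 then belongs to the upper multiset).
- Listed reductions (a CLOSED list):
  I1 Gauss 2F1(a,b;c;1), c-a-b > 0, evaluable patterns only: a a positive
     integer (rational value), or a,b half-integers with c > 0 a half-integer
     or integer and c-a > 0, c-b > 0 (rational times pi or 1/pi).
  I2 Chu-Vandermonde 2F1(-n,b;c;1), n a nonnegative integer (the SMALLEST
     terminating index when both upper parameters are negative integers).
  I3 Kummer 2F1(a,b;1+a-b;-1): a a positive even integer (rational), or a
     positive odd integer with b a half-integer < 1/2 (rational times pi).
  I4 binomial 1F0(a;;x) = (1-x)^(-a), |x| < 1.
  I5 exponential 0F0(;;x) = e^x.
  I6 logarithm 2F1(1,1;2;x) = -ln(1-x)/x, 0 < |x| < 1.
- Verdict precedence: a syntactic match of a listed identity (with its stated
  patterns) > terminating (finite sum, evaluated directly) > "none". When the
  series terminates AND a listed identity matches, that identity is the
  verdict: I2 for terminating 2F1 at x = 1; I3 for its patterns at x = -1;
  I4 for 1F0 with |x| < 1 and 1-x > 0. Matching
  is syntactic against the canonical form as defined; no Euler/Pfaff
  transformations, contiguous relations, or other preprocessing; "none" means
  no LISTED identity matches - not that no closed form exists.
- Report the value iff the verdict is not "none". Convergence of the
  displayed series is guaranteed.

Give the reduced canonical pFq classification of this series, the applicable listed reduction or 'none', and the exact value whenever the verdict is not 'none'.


First insight: from the first term -\frac{1}{11}: the product of the first k integers (prefactor -1/11) is k!.
Term ratio: r(k) = -\frac{5}{9} * (k-\frac{1}{2}) (k+\frac{7}{5}) / [(k+\frac{3}{8}) (k+1)] - rational in k, leading ratio -\frac{5}{9}; with t_0 = -\frac{1}{11}, classification follows.

This is -\frac{1}{11} * 2F1(-\frac{1}{2}, \frac{7}{5}; \frac{3}{8}; -\frac{5}{9}) in reduced canonical form. Verdict: none here - no I1-I6 shape fits x = -\frac{5}{9} with lower {\frac{3}{8}}.


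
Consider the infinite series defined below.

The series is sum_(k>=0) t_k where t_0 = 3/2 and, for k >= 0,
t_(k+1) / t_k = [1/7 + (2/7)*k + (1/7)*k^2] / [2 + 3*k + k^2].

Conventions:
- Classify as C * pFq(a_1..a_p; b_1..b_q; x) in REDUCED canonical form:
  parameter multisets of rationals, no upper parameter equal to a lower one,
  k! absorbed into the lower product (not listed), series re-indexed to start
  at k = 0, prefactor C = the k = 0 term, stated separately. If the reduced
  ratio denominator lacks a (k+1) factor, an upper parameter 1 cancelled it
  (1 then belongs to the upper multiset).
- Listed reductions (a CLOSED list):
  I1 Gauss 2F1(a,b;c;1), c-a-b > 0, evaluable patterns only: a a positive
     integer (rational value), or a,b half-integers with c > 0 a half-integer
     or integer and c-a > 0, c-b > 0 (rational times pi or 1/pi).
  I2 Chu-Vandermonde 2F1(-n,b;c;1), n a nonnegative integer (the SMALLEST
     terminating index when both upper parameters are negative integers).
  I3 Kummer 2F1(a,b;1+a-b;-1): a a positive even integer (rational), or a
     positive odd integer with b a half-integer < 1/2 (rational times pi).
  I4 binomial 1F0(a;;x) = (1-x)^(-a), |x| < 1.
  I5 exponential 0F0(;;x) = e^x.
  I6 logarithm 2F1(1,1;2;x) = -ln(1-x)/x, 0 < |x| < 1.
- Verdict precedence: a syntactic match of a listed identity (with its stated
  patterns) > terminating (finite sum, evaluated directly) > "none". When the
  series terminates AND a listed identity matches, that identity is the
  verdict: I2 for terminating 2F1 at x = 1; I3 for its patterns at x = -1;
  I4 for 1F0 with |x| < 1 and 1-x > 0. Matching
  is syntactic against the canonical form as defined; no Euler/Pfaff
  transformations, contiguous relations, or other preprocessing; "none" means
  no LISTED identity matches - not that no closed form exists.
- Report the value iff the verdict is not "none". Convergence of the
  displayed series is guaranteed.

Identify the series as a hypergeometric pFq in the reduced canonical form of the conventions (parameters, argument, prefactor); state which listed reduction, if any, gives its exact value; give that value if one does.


Reduced: x = 1/7, 2F1, upper = {1, 1}, lower = {2}, C = 3/2. Verdict: the logarithmic series (I6) fires (the logarithm: parameters (1,1;2), x = 1/7). Value: (-21/2) * ln(6/7).

Structural cue: x = (1/7) and factor the ratio over Q (prefactor 3/2): negated roots = parameters.
Term ratio: r(k) = (1/7) * (k+1) (k+1) / [(k+2) (k+1)] ; factor over Q: parameters, x = (1/7), and C = 3/2.


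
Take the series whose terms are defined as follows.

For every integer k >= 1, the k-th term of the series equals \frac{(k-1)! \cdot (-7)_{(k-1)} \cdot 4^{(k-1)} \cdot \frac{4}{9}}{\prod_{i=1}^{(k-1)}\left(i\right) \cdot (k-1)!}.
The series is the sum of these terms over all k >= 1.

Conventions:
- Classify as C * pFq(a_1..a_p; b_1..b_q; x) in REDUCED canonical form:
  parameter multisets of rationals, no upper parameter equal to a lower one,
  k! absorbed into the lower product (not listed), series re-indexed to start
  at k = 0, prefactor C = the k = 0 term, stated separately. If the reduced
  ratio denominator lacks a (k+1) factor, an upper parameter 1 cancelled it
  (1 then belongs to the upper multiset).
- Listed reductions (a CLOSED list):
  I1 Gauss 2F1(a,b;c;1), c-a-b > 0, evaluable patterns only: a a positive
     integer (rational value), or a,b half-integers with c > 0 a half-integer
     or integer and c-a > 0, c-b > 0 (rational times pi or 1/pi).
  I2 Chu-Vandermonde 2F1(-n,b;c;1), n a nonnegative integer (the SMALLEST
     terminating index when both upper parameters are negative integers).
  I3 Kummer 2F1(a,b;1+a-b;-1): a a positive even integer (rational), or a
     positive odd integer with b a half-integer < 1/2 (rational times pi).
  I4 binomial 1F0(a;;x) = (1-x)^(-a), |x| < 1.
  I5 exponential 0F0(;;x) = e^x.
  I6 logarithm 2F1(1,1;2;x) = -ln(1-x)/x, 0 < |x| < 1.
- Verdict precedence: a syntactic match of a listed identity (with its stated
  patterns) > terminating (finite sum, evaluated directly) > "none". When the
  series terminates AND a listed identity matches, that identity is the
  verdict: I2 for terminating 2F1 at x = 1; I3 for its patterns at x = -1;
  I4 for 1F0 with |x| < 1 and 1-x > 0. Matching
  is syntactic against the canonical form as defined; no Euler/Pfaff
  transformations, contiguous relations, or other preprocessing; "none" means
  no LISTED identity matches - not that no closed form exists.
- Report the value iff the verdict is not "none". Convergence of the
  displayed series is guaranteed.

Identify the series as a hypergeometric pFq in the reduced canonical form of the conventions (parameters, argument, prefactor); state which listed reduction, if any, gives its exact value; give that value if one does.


At argument 4: a 1F0 with upper {-7}, lower {-}, scaled by C = \frac{4}{9}. Verdict: terminating - no listed pattern fits, but -7 in the upper list cuts the series at k = 7; direct evaluation. Value: -972.

Key observation: from the first term \frac{4}{9}: the denominator's factorial ratio (C = 4/9, x = 4) is a lower Pochhammer.
Ratio: r(k) = 4 * (k-7) / [(k+1)] - poly over poly, x = 4 from leading terms; C = \frac{4}{9} at k = 0.


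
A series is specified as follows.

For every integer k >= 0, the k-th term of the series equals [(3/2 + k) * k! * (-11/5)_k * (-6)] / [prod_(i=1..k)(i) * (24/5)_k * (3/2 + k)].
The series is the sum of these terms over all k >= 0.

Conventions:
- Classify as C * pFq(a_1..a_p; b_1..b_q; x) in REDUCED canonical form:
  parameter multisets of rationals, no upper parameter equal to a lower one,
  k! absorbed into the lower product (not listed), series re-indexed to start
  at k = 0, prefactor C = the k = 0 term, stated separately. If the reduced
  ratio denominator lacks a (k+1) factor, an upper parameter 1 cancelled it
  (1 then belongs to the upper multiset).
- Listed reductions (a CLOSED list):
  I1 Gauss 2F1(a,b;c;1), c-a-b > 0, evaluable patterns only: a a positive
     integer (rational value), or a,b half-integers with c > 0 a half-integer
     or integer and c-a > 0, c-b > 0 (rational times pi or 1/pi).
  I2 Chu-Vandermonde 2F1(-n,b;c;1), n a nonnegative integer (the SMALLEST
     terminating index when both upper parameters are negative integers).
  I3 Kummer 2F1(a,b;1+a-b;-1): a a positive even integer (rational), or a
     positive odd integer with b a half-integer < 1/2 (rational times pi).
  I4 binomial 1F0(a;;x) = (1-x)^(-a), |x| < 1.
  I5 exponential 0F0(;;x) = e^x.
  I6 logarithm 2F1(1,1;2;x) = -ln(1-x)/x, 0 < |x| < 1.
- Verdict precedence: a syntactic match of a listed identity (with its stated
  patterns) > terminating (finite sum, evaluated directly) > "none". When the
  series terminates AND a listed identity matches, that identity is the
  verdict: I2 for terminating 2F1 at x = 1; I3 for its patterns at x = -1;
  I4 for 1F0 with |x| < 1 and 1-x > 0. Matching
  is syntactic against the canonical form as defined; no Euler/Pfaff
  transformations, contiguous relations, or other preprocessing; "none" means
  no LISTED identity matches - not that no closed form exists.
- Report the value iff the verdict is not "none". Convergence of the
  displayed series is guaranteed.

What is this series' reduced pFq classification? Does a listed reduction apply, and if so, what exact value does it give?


First insight: x = 1 and the factor k + 3/2 cancels (top and bottom), leaving prefactor -6.
Adjacent-term ratio: r(k) = 1 * (k-11/5) (k+1) / [(k+24/5) (k+1)] ; factor over Q: parameters, x = 1, and C = -6.

The series (x = 1) is 2F1: upper {-11/5, 1}, lower {24/5}, prefactor -6. Verdict: this is Gauss (I1, integer-parameter pattern) (x = 1: the Gamma ratio telescopes since c-a-b = 6 > 0 and a = 1 in Z>0). Value: -19/5.


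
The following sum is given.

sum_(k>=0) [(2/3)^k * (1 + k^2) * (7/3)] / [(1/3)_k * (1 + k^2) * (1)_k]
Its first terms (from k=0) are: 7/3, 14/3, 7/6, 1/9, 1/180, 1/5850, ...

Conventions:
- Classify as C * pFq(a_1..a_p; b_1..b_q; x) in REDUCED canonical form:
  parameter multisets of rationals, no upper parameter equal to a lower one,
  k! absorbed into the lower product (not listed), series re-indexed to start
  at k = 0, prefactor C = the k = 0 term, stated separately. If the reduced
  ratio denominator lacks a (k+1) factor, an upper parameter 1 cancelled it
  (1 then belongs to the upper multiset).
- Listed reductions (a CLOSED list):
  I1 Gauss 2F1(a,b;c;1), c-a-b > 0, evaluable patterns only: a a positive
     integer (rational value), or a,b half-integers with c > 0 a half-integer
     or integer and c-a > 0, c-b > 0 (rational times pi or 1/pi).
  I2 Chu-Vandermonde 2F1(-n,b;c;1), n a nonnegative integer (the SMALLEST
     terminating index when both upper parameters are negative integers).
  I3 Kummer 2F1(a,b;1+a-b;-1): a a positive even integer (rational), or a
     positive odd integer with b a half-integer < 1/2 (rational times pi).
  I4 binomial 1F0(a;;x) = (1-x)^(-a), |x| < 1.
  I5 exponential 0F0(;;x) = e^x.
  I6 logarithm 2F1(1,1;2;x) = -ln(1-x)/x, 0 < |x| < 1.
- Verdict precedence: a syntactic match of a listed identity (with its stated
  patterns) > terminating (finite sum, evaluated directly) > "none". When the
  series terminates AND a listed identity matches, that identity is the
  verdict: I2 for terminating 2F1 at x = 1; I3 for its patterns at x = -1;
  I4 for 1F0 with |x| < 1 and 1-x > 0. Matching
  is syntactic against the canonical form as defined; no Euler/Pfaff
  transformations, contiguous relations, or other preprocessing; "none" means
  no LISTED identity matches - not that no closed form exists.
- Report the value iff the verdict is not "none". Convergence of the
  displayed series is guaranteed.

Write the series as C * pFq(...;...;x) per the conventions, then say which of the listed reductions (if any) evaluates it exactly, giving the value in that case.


With C = 7/3: the canonical form is 0F1(-; 1/3; 2/3). Verdict: none here - no I1-I6 shape fits x = 2/3 with lower {1/3}.

Key observation: with t_0 = 7/3, k^2 + 1 divides numerator and denominator alike; C = 7/3, x = 2/3 after cancelling.
Term ratio: r(k) = (2/3) * 1 / [(k+1/3) (k+1)] - rational in k, leading ratio (2/3); with t_0 = 7/3, classification follows.
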